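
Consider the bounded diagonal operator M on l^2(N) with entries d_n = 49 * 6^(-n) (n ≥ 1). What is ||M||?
||M|| = 49/6 (attained at n = 1)

For M diagonal, ||M|| = sup_n |d_n|. The sequence d_n = 49 * 6^(-n) is positive and strictly decreasing (ratio 6^(-1) < 1), so the supremum is d_1 = 49/6. Hence ||M|| = 49/6.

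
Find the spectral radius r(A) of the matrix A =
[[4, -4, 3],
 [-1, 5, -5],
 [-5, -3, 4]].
r(A) ≈ 7.4088

The eigenvalues of A are the roots of its characteristic polynomial. With M = A (coefficients from the trace, the sum of principal 2x2 minors, and det A):
  p(λ) = det(λ I - M) = λ^3 - 13λ^2 + 52λ + 12.
No integer candidate from the rational root theorem (±divisors of 12) is a root, so the roots are irrational. The cubic discriminant is Δ = -149904 < 0, so there is one real root and a complex-conjugate pair. p(-1) = -54 and p(0) = 12 have opposite signs, so a root lies in (-1, 0); Newton's method refines it to λ ≈ -0.2186. Dividing out (λ - (-0.2186)) leaves approximately λ^2 - 13.2186λ + 54.8899. For λ^2 - 13.2186λ + 54.8899 the discriminant is -44.8275. It is negative, so the remaining roots are the complex-conjugate pair λ ≈ 6.6093 ± 3.3477i. Their product equals the constant term, so |λ|^2 ≈ 54.8899 and |λ| ≈ 7.4088.
Thus the eigenvalues (to 4 decimals) are -0.2186 (modulus 0.2186); 6.6093 ± 3.3477i (modulus 7.4088). The spectral radius is the largest modulus: r(A) ≈ 7.4088. (Cross-check: r(A) ≤ ||A||_2 ≈ 9.9539; equality holds whenever A is normal, though it can also hold for some non-normal A.)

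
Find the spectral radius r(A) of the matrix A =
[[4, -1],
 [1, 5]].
r(A) = sqrt(21) ≈ 4.5826

The eigenvalues of A are the roots of its characteristic polynomial. With M = A (coefficients from the trace and determinant):
  p(λ) = det(λ I - M) = λ^2 - 9λ + 21.
For λ^2 - 9λ + 21 the discriminant is -3. It is negative, so the roots are the complex-conjugate pair λ = 9/2 ± (sqrt(3)/2) i ≈ 4.5 ± 0.866i. For a conjugate pair the product of the roots equals the constant term, so |λ|^2 = 21 and |λ| = sqrt(21) ≈ 4.5826.
Thus the eigenvalues (to 4 decimals) are 4.5 ± 0.866i (modulus 4.5826). The spectral radius is the largest modulus: r(A) = sqrt(21) ≈ 4.5826. (Cross-check: r(A) ≤ ||A||_2 ≈ 5.1098; equality holds whenever A is normal, though it can also hold for some non-normal A.)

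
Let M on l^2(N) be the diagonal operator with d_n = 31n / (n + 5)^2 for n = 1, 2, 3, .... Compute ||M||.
||M|| = 31/20 (attained at n = 5)

For M diagonal, ||M|| = sup_n |d_n|. Treat f(x) = 31x / (x + 5)^2 for real x > 0. By the quotient rule, f'(x) = 31(5 - x)/(x + 5)^3, which is positive for x < 5 and negative for x > 5. So f has a unique maximum at x = 5, and since 5 is a positive integer, the supremum over n ≥ 1 is attained at n = 5: d_5 = 31·5/(5 + 5)^2 = 31·5/100 = 31/20. Hence ||M|| = 31/20.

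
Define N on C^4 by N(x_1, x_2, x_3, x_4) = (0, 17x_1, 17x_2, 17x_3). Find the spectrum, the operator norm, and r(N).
sigma(N) = {0}; ||N|| = 17; r(N) = 0. (N is nilpotent with N^4 = 0.)

On C^4, N is a strictly lower-triangular matrix with 17 on the subdiagonal and zeros elsewhere, so its characteristic polynomial is lambda^4 and every eigenvalue is 0: sigma(N) = {0}. For the operator norm, N e_i = 17e_{i+1} for i = 1, ..., 3 and N e_4 = 0, so the singular values of N are 17 (with multiplicity 3) and 0; hence ||N|| = 17. The spectral radius r(N) = max|lambda| = 0. Note ||N|| > r(N) — characteristic of non-normal nilpotent operators. Indeed N^4 = 0.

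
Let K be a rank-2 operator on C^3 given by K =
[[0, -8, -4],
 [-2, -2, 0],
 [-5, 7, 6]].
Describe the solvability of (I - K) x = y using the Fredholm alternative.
(I - K) is invertible (det(I - K) = -51 ≠ 0), so for every y in C^3 the equation (I - K) x = y has a unique solution.

K has rank 2 and factors as K = U V^T = u1 v1^T + u2 v2^T with u1 = (-2, 0, 3), v1 = (-1, 3, 2), u2 = (1, 1, 1), v2 = (-2, -2, 0) (multiplying out reproduces the displayed K). The nonzero eigenvalues of U V^T coincide with those of the 2 x 2 matrix G = V^T U = [[v1·u1, v1·u2], [v2·u1, v2·u2]] = [[8, 4], [4, -4]], and by the Sylvester determinant identity det(I_3 - U V^T) = det(I_2 - V^T U) = det([[-7, -4], [-4, 5]]) = (-7)(5) - (-4)(-4) = -51. (Direct check: I - K =
[[1, 8, 4],
 [2, 3, 0],
 [5, -7, -5]]
has determinant -51.) The finite-dimensional Fredholm alternative says: either (I - K) is invertible, or ker(I - K) ≠ {0} and then range(I - K) = ker((I - K)^*)^⊥, with dim ker(I - K) = dim ker((I - K)^*). Since det(I - K) ≠ 0, 1 is not an eigenvalue of K and ker(I - K) = {0}, so we are in the first case: for every y there is a unique x = (I - K)^(-1) y. (Explicitly, by the Woodbury identity, (I - U V^T)^(-1) = I + U (I_2 - G)^(-1) V^T.)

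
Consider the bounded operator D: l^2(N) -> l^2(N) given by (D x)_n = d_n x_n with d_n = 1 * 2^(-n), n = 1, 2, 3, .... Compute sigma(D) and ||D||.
sigma(D) = {1 * 2^(-n) : n ≥ 1} ∪ {0}; ||D|| = 1/2

A bounded diagonal operator on l^2 with diagonal entries d_n has spectrum equal to the closure of {d_n : n ≥ 1}: every d_n is an eigenvalue (with eigenvector e_n), so {d_n} ⊂ sigma(D); the spectrum is closed, so its closure is too; and for lambda not in the closure, (D - lambda I) has bounded inverse (the diagonal entries 1/(d_n - lambda) are bounded). For our sequence d_n = 1 * 2^(-n), n = 1, 2, 3, ...:
  - {d_n} = {1 * 2^(-n) : n ≥ 1}; the only limit point is 0
  - closure = {1 * 2^(-n) : n ≥ 1} ∪ {0}
For the norm: a diagonal operator has ||D|| = sup_n |d_n|. Here d_n = 1 * 2^(-n) is positive and decreasing, so sup_n |d_n| = d_1 = 1/2. So ||D|| = 1/2.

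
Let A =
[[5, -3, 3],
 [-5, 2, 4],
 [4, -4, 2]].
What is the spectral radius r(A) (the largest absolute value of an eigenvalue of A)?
r(A) ≈ 8.276

The eigenvalues of A are the roots of its characteristic polynomial. With M = A (coefficients from the trace, the sum of principal 2x2 minors, and det A):
  p(λ) = det(λ I - M) = λ^3 - 9λ^2 + 13λ - 58.
No integer candidate from the rational root theorem (±divisors of 58) is a root, so the roots are irrational. The cubic discriminant is Δ = -132907 < 0, so there is one real root and a complex-conjugate pair. p(8) = -18 and p(9) = 59 have opposite signs, so a root lies in (8, 9); Newton's method refines it to λ ≈ 8.276. Dividing out (λ - (8.276)) leaves approximately λ^2 - 0.724λ + 7.0082. For λ^2 - 0.724λ + 7.0082 the discriminant is -27.5087. It is negative, so the remaining roots are the complex-conjugate pair λ ≈ 0.362 ± 2.6224i. Their product equals the constant term, so |λ|^2 ≈ 7.0082 and |λ| ≈ 2.6473.
Thus the eigenvalues (to 4 decimals) are 8.276 (modulus 8.276); 0.362 ± 2.6224i (modulus 2.6473). The spectral radius is the largest modulus: r(A) ≈ 8.276. (Cross-check: r(A) ≤ ||A||_2 ≈ 9.6611; equality holds whenever A is normal, though it can also hold for some non-normal A.)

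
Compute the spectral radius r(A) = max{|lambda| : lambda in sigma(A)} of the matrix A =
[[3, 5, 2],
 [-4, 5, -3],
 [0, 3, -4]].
r(A) ≈ 6.2206

The eigenvalues of A are the roots of its characteristic polynomial. With M = A (coefficients from the trace, the sum of principal 2x2 minors, and det A):
  p(λ) = det(λ I - M) = λ^3 - 4λ^2 + 12λ + 137.
No integer candidate from the rational root theorem (±divisors of 137) is a root, so the roots are irrational. The cubic discriminant is Δ = -594667 < 0, so there is one real root and a complex-conjugate pair. p(-4) = -39 and p(-3) = 38 have opposite signs, so a root lies in (-4, -3); Newton's method refines it to λ ≈ -3.5404. Dividing out (λ - (-3.5404)) leaves approximately λ^2 - 7.5404λ + 38.6961. For λ^2 - 7.5404λ + 38.6961 the discriminant is -97.9267. It is negative, so the remaining roots are the complex-conjugate pair λ ≈ 3.7702 ± 4.9479i. Their product equals the constant term, so |λ|^2 ≈ 38.6961 and |λ| ≈ 6.2206.
Thus the eigenvalues (to 4 decimals) are -3.5404 (modulus 3.5404); 3.7702 ± 4.9479i (modulus 6.2206). The spectral radius is the largest modulus: r(A) ≈ 6.2206. (Cross-check: r(A) ≤ ||A||_2 ≈ 8.3765; equality holds whenever A is normal, though it can also hold for some non-normal A.)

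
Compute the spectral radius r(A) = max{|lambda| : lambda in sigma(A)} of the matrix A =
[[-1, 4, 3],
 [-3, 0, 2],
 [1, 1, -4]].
r(A) ≈ 4.7625

The eigenvalues of A are the roots of its characteristic polynomial. With M = A (coefficients from the trace, the sum of principal 2x2 minors, and det A):
  p(λ) = det(λ I - M) = λ^3 + 5λ^2 + 11λ + 47.
No integer candidate from the rational root theorem (±divisors of 47) is a root, so the roots are irrational. The cubic discriminant is Δ = -38912 < 0, so there is one real root and a complex-conjugate pair. p(-5) = -8 and p(-4) = 19 have opposite signs, so a root lies in (-5, -4); Newton's method refines it to λ ≈ -4.7625. Dividing out (λ - (-4.7625)) leaves approximately λ^2 + 0.2375λ + 9.8688. For λ^2 + 0.2375λ + 9.8688 the discriminant is -39.4188. It is negative, so the remaining roots are the complex-conjugate pair λ ≈ -0.1188 ± 3.1392i. Their product equals the constant term, so |λ|^2 ≈ 9.8688 and |λ| ≈ 3.1415.
Thus the eigenvalues (to 4 decimals) are -4.7625 (modulus 4.7625); -0.1188 ± 3.1392i (modulus 3.1415). The spectral radius is the largest modulus: r(A) ≈ 4.7625. (Cross-check: r(A) ≤ ||A||_2 ≈ 6.2508; equality holds whenever A is normal, though it can also hold for some non-normal A.)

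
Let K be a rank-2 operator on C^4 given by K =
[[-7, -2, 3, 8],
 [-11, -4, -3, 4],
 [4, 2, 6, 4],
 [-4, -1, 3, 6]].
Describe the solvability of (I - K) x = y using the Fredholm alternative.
(I - K) is invertible (det(I - K) = -72 ≠ 0), so for every y in C^4 the equation (I - K) x = y has a unique solution.

K has rank 2 and factors as K = U V^T = u1 v1^T + u2 v2^T with u1 = (3, 3, 0, 2), v1 = (-3, -1, 0, 2), u2 = (1, -1, 2, 1), v2 = (2, 1, 3, 2) (multiplying out reproduces the displayed K). The nonzero eigenvalues of U V^T coincide with those of the 2 x 2 matrix G = V^T U = [[v1·u1, v1·u2], [v2·u1, v2·u2]] = [[-8, 0], [13, 9]], and by the Sylvester determinant identity det(I_4 - U V^T) = det(I_2 - V^T U) = det([[9, 0], [-13, -8]]) = (9)(-8) - (0)(-13) = -72. (Direct check: I - K =
[[8, 2, -3, -8],
 [11, 5, 3, -4],
 [-4, -2, -5, -4],
 [4, 1, -3, -5]]
has determinant -72.) The finite-dimensional Fredholm alternative says: either (I - K) is invertible, or ker(I - K) ≠ {0} and then range(I - K) = ker((I - K)^*)^⊥, with dim ker(I - K) = dim ker((I - K)^*). Since det(I - K) ≠ 0, 1 is not an eigenvalue of K and ker(I - K) = {0}, so we are in the first case: for every y there is a unique x = (I - K)^(-1) y. (Explicitly, by the Woodbury identity, (I - U V^T)^(-1) = I + U (I_2 - G)^(-1) V^T.)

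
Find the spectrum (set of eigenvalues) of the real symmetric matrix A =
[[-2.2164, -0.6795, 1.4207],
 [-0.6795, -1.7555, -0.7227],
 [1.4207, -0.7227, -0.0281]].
sigma(A) ≈ {-3, -2, 1}

A is real symmetric, so its spectrum consists of real eigenvalues. Expanding the characteristic polynomial of the displayed matrix gives
  det(λ I - A) = p(λ) = λ^3 + (4)λ^2 + (1)λ + (-6).
Solving p(λ) = 0 yields eigenvalues ≈ -3, -2, 1. (A is shown rounded to 4 decimals, so these recover the underlying integer eigenvalues to within that precision.)
Verification: the trace of A = -4 equals the sum of eigenvalues -4, and det(A) ≈ 5.9999 matches the eigenvalue product 6.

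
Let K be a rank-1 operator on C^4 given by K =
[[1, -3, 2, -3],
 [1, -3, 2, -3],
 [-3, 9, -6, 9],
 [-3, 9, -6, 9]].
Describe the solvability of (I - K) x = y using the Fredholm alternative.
(I - K) is singular (det(I - K) = 0, i.e. 1 ∈ sigma(K)). (I - K) x = y is solvable iff y ⊥ ker((I - K)^*) = span{(1, -3, 2, -3)}, i.e. iff y_1 - 3y_2 + 2y_3 - 3y_4 = 0. When solvable, the solutions are x = y + c·(1, 1, -3, -3), c arbitrary (ker(I - K) = span{(1, 1, -3, -3)}, dimension 1).

K has rank 1, so it is an outer product K = u v^T: every row of K is a multiple of one row vector. Reading off the entries, u = (1, 1, -3, -3) and v = (1, -3, 2, -3) (row i of K equals u_i·v^T). A rank-one matrix u v^T satisfies K u = u (v·u) and kills the (3)-dimensional subspace v^⊥, so its characteristic polynomial is lambda^3 (lambda - v·u) with v·u = tr K = 1. Hence the eigenvalues of I - K are 1 (multiplicity 3) and 1 - (1) = 0, so det(I - K) = 0. (Direct check: I - K =
[[0, 3, -2, 3],
 [-1, 4, -2, 3],
 [3, -9, 7, -9],
 [3, -9, 6, -8]]
has determinant 0.) So 1 is an eigenvalue of K and (I - K) is not invertible. The finite-dimensional Fredholm alternative says: either (I - K) is invertible, or ker(I - K) ≠ {0} and then range(I - K) = ker((I - K)^*)^⊥, with dim ker(I - K) = dim ker((I - K)^*). We are in the second case, so we need both kernels. Kernel of I - K: (I - K) u = u - u (v·u) = u - u = 0, so ker(I - K) = span{u} = span{(1, 1, -3, -3)} (it is exactly 1-dimensional because rank(I - K) = 3). Kernel of the adjoint: K is real, so (I - K)^* = I - K^T = I - v u^T, and (I - v u^T) v = v - v (u·v) = 0; hence ker((I - K)^*) = span{v} = span{(1, -3, 2, -3)}. Therefore (I - K) x = y is solvable iff <y, v> = 0, i.e. iff y_1 - 3y_2 + 2y_3 - 3y_4 = 0. When this holds, K y = u (v·y) = 0, so (I - K) y = y and x = y is a particular solution; the full solution set is the line x = y + c·u = y + c·(1, 1, -3, -3), c ∈ C.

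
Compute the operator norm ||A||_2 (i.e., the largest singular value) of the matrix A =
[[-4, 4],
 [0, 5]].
||A||_2 = sqrt((57 + sqrt(1649))/2) ≈ 6.986 (= sqrt(largest eigenvalue of A^T A))

||A||_2 = sigma_max(A) = sqrt(lambda_max(A^T A)). Form the symmetric matrix M = A^T A =
[[16, -16],
 [-16, 41]].
Its characteristic polynomial (trace, determinant of M give the coefficients) is
  p(λ) = det(λ I - M) = λ^2 - 57λ + 400.
For λ^2 - 57λ + 400 the discriminant is 1649. It is nonnegative but not a perfect square, so the roots are real and irrational: λ = (57 ± sqrt(1649))/2 ≈ 48.8039, 8.1961.
So the eigenvalues of A^T A are ≈ 8.1961, 48.8039 (all ≥ 0, as they must be for A^T A). The largest is λ_max = (57 + sqrt(1649))/2 ≈ 48.8039, hence ||A||_2 = sqrt(λ_max) = sqrt((57 + sqrt(1649))/2) ≈ 6.986.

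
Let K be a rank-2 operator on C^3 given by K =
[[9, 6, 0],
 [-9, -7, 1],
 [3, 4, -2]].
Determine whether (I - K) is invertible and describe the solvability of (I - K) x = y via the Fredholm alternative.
(I - K) is invertible (det(I - K) = -16 ≠ 0), so for every y in C^3 the equation (I - K) x = y has a unique solution.

K has rank 2 and factors as K = U V^T = u1 v1^T + u2 v2^T with u1 = (3, -3, 1), v1 = (3, 2, 0), u2 = (0, 1, -2), v2 = (0, -1, 1) (multiplying out reproduces the displayed K). The nonzero eigenvalues of U V^T coincide with those of the 2 x 2 matrix G = V^T U = [[v1·u1, v1·u2], [v2·u1, v2·u2]] = [[3, 2], [4, -3]], and by the Sylvester determinant identity det(I_3 - U V^T) = det(I_2 - V^T U) = det([[-2, -2], [-4, 4]]) = (-2)(4) - (-2)(-4) = -16. (Direct check: I - K =
[[-8, -6, 0],
 [9, 8, -1],
 [-3, -4, 3]]
has determinant -16.) The finite-dimensional Fredholm alternative says: either (I - K) is invertible, or ker(I - K) ≠ {0} and then range(I - K) = ker((I - K)^*)^⊥, with dim ker(I - K) = dim ker((I - K)^*). Since det(I - K) ≠ 0, 1 is not an eigenvalue of K and ker(I - K) = {0}, so we are in the first case: for every y there is a unique x = (I - K)^(-1) y. (Explicitly, by the Woodbury identity, (I - U V^T)^(-1) = I + U (I_2 - G)^(-1) V^T.)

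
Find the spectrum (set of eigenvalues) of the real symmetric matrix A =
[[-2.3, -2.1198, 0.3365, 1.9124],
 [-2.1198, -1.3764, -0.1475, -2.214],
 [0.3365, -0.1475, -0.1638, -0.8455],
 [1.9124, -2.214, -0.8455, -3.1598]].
sigma(A) ≈ {-5, -4, 0, 2}

A is real symmetric, so its spectrum consists of real eigenvalues. Expanding the characteristic polynomial of the displayed matrix gives
  det(λ I - A) = p(λ) = λ^4 + (7)λ^3 + (2)λ^2 + (-40.0016)λ + (-0.0012).
Solving p(λ) = 0 yields eigenvalues ≈ -5, -4, 0, 2. (A is shown rounded to 4 decimals, so these recover the underlying integer eigenvalues to within that precision.)
Verification: the trace of A = -7 equals the sum of eigenvalues -7, and det(A) ≈ -0.0012 matches the eigenvalue product 0.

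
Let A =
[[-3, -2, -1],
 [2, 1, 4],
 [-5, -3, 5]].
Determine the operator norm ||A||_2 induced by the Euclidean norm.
||A||_2 ≈ 8.021 (= sqrt(largest eigenvalue of A^T A))

||A||_2 = sigma_max(A) = sqrt(lambda_max(A^T A)). Form the symmetric matrix M = A^T A =
[[38, 23, -14],
 [23, 14, -9],
 [-14, -9, 42]].
Its characteristic polynomial (trace, sum of principal 2x2 minors, determinant of M give the coefficients) is
  p(λ) = det(λ I - M) = λ^3 - 94λ^2 + 1910λ - 100.
No integer candidate from the rational root theorem (±divisors of 100) is a root, so the roots are irrational. The cubic discriminant is Δ = 4353796000 > 0, so there are three distinct real roots. p(0) = -100 and p(1) = 1717 have opposite signs, so a root lies in (0, 1); Newton's method refines it to λ ≈ 0.0525. p(29) = 625 and p(30) = -400 have opposite signs, so a root lies in (29, 30); Newton's method refines it to λ ≈ 29.611. p(64) = -740 and p(65) = 1525 have opposite signs, so a root lies in (64, 65); Newton's method refines it to λ ≈ 64.3365. Check (Vieta): the three roots sum to 94, matching tr M = 94.
So the eigenvalues of A^T A are ≈ 0.0525, 29.611, 64.3365 (all ≥ 0, as they must be for A^T A). The largest is λ_max ≈ 64.3365, hence ||A||_2 = sqrt(λ_max) ≈ 8.021.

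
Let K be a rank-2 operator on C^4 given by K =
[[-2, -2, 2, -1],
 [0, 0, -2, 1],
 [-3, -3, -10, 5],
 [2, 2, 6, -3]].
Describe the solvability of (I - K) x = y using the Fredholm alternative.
(I - K) is invertible (det(I - K) = 42 ≠ 0), so for every y in C^4 the equation (I - K) x = y has a unique solution.

K has rank 2 and factors as K = U V^T = u1 v1^T + u2 v2^T with u1 = (-3, 1, 2, -1), v1 = (0, 0, -2, 1), u2 = (2, 0, 3, -2), v2 = (-1, -1, -2, 1) (multiplying out reproduces the displayed K). The nonzero eigenvalues of U V^T coincide with those of the 2 x 2 matrix G = V^T U = [[v1·u1, v1·u2], [v2·u1, v2·u2]] = [[-5, -8], [-3, -10]], and by the Sylvester determinant identity det(I_4 - U V^T) = det(I_2 - V^T U) = det([[6, 8], [3, 11]]) = (6)(11) - (8)(3) = 42. (Direct check: I - K =
[[3, 2, -2, 1],
 [0, 1, 2, -1],
 [3, 3, 11, -5],
 [-2, -2, -6, 4]]
has determinant 42.) The finite-dimensional Fredholm alternative says: either (I - K) is invertible, or ker(I - K) ≠ {0} and then range(I - K) = ker((I - K)^*)^⊥, with dim ker(I - K) = dim ker((I - K)^*). Since det(I - K) ≠ 0, 1 is not an eigenvalue of K and ker(I - K) = {0}, so we are in the first case: for every y there is a unique x = (I - K)^(-1) y. (Explicitly, by the Woodbury identity, (I - U V^T)^(-1) = I + U (I_2 - G)^(-1) V^T.)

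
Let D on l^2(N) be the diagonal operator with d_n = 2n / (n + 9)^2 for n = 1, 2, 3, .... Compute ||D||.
||D|| = 1/18 (attained at n = 9)

For D diagonal, ||D|| = sup_n |d_n|. Treat f(x) = 2x / (x + 9)^2 for real x > 0. By the quotient rule, f'(x) = 2(9 - x)/(x + 9)^3, which is positive for x < 9 and negative for x > 9. So f has a unique maximum at x = 9, and since 9 is a positive integer, the supremum over n ≥ 1 is attained at n = 9: d_9 = 2·9/(9 + 9)^2 = 2·9/324 = 1/18. Hence ||D|| = 1/18.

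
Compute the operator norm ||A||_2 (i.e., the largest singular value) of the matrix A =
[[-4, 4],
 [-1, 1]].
||A||_2 = sqrt(34) ≈ 5.831 (= sqrt(largest eigenvalue of A^T A))

||A||_2 = sigma_max(A) = sqrt(lambda_max(A^T A)). Form the symmetric matrix M = A^T A =
[[17, -17],
 [-17, 17]].
Its characteristic polynomial (trace, determinant of M give the coefficients) is
  p(λ) = det(λ I - M) = λ^2 - 34λ.
For λ^2 - 34λ the discriminant is 1156. It is a perfect square (34^2), so the roots are rational: λ = (34 ± 34)/2 = 34, 0.
So the eigenvalues of A^T A are ≈ 0, 34 (all ≥ 0, as they must be for A^T A). The largest is λ_max = 34, hence ||A||_2 = sqrt(λ_max) = sqrt(34) ≈ 5.831.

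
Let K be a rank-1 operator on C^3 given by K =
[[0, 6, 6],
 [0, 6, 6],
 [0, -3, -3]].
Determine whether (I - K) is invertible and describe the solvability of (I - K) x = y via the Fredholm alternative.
(I - K) is invertible (det(I - K) = -2 ≠ 0), so for every y in C^3 the equation (I - K) x = y has a unique solution.

K has rank 1, so it is an outer product K = u v^T: every row of K is a multiple of one row vector. Reading off the entries, u = (-2, -2, 1) and v = (0, -3, -3) (row i of K equals u_i·v^T). A rank-one matrix u v^T satisfies K u = u (v·u) and kills the (2)-dimensional subspace v^⊥, so its characteristic polynomial is lambda^2 (lambda - v·u) with v·u = tr K = 3. Hence the eigenvalues of I - K are 1 (multiplicity 2) and 1 - (3) = -2, so det(I - K) = -2. (Direct check: I - K =
[[1, -6, -6],
 [0, -5, -6],
 [0, 3, 4]]
has determinant -2.) The finite-dimensional Fredholm alternative says: either (I - K) is invertible, or ker(I - K) ≠ {0} and then range(I - K) = ker((I - K)^*)^⊥, with dim ker(I - K) = dim ker((I - K)^*). Since det(I - K) ≠ 0, 1 is not an eigenvalue of K and ker(I - K) = {0}, so we are in the first case: for every y there is a unique x = (I - K)^(-1) y. Explicitly, by the Sherman–Morrison formula, (I - u v^T)^(-1) = I + u v^T/(1 - v·u), i.e. (I - K)^(-1) = I + K/(-2).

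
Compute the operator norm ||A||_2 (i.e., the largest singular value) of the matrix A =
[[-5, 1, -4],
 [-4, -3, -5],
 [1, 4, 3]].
||A||_2 ≈ 9.8781 (= sqrt(largest eigenvalue of A^T A))

||A||_2 = sigma_max(A) = sqrt(lambda_max(A^T A)). Form the symmetric matrix M = A^T A =
[[42, 11, 43],
 [11, 26, 23],
 [43, 23, 50]].
Its characteristic polynomial (trace, sum of principal 2x2 minors, determinant of M give the coefficients) is
  p(λ) = det(λ I - M) = λ^3 - 118λ^2 + 1993λ - 16.
No integer candidate from the rational root theorem (±divisors of 16) is a root, so the roots are irrational. The cubic discriminant is Δ = 23604204800 > 0, so there are three distinct real roots. p(0) = -16 and p(1) = 1860 have opposite signs, so a root lies in (0, 1); Newton's method refines it to λ ≈ 0.008. p(20) = 644 and p(21) = -940 have opposite signs, so a root lies in (20, 21); Newton's method refines it to λ ≈ 20.4152. p(97) = -4284 and p(98) = 3218 have opposite signs, so a root lies in (97, 98); Newton's method refines it to λ ≈ 97.5767. Check (Vieta): the three roots sum to 118, matching tr M = 118.
So the eigenvalues of A^T A are ≈ 0.008, 20.4152, 97.5767 (all ≥ 0, as they must be for A^T A). The largest is λ_max ≈ 97.5767, hence ||A||_2 = sqrt(λ_max) ≈ 9.8781.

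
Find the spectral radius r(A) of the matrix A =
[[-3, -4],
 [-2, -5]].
r(A) = 7

The eigenvalues of A are the roots of its characteristic polynomial. With M = A (coefficients from the trace and determinant):
  p(λ) = det(λ I - M) = λ^2 + 8λ + 7.
For λ^2 + 8λ + 7 the discriminant is 36. It is a perfect square (6^2), so the roots are rational: λ = (-8 ± 6)/2 = -1, -7.
Thus the eigenvalues (to 4 decimals) are -1 (modulus 1); -7 (modulus 7). The spectral radius is the largest modulus: r(A) = 7. (Cross-check: r(A) ≤ ||A||_2 ≈ 7.2854; equality holds whenever A is normal, though it can also hold for some non-normal A.)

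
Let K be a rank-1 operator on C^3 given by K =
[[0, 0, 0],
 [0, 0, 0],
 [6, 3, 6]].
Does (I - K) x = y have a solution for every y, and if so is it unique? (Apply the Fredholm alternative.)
(I - K) is invertible (det(I - K) = -5 ≠ 0), so for every y in C^3 the equation (I - K) x = y has a unique solution.

K has rank 1, so it is an outer product K = u v^T: every row of K is a multiple of one row vector. Reading off the entries, u = (0, 0, 3) and v = (2, 1, 2) (row i of K equals u_i·v^T). A rank-one matrix u v^T satisfies K u = u (v·u) and kills the (2)-dimensional subspace v^⊥, so its characteristic polynomial is lambda^2 (lambda - v·u) with v·u = tr K = 6. Hence the eigenvalues of I - K are 1 (multiplicity 2) and 1 - (6) = -5, so det(I - K) = -5. (Direct check: I - K =
[[1, 0, 0],
 [0, 1, 0],
 [-6, -3, -5]]
has determinant -5.) The finite-dimensional Fredholm alternative says: either (I - K) is invertible, or ker(I - K) ≠ {0} and then range(I - K) = ker((I - K)^*)^⊥, with dim ker(I - K) = dim ker((I - K)^*). Since det(I - K) ≠ 0, 1 is not an eigenvalue of K and ker(I - K) = {0}, so we are in the first case: for every y there is a unique x = (I - K)^(-1) y. Explicitly, by the Sherman–Morrison formula, (I - u v^T)^(-1) = I + u v^T/(1 - v·u), i.e. (I - K)^(-1) = I + K/(-5).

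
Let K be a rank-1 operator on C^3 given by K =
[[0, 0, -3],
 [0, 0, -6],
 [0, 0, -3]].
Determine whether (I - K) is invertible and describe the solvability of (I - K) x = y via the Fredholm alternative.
(I - K) is invertible (det(I - K) = 4 ≠ 0), so for every y in C^3 the equation (I - K) x = y has a unique solution.

K has rank 1, so it is an outer product K = u v^T: every row of K is a multiple of one row vector. Reading off the entries, u = (-1, -2, -1) and v = (0, 0, 3) (row i of K equals u_i·v^T). A rank-one matrix u v^T satisfies K u = u (v·u) and kills the (2)-dimensional subspace v^⊥, so its characteristic polynomial is lambda^2 (lambda - v·u) with v·u = tr K = -3. Hence the eigenvalues of I - K are 1 (multiplicity 2) and 1 - (-3) = 4, so det(I - K) = 4. (Direct check: I - K =
[[1, 0, 3],
 [0, 1, 6],
 [0, 0, 4]]
has determinant 4.) The finite-dimensional Fredholm alternative says: either (I - K) is invertible, or ker(I - K) ≠ {0} and then range(I - K) = ker((I - K)^*)^⊥, with dim ker(I - K) = dim ker((I - K)^*). Since det(I - K) ≠ 0, 1 is not an eigenvalue of K and ker(I - K) = {0}, so we are in the first case: for every y there is a unique x = (I - K)^(-1) y. Explicitly, by the Sherman–Morrison formula, (I - u v^T)^(-1) = I + u v^T/(1 - v·u), i.e. (I - K)^(-1) = I + K/(4).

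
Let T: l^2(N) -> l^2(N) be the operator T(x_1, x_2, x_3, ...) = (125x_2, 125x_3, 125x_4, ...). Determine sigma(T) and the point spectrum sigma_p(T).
sigma(T) = closed disk {z in C : |z| ≤ 125}; sigma_p(T) = open disk {z in C : |z| < 125}

Note T = 125·V where V is the unit left shift (V x)_k = x_{k+1}; so sigma(T) = 125·sigma(V) and ||T|| = 125||V||. ||T x||^2 = 15625sum_{k≥2} |x_k|^2 ≤ 15625||x||^2, with equality on {x : x_1 = 0}, so ||T|| = 125. For any lambda with |lambda| < 125, set r = lambda/125 (|r| < 1); the vector x = (1, r, r^2, ...) is in l^2 and satisfies T x = 125(r, r^2, ...) = lambda x, so lambda is an eigenvalue. On the boundary |lambda| = 125 the geometric series diverges, so no l^2 eigenvector exists, but these lambda lie in the approximate point spectrum. Hence sigma(T) is the closed disk of radius 125 and sigma_p(T) is the open disk.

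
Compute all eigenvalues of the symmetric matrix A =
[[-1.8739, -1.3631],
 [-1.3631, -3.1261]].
sigma(A) ≈ {-4, -1}

A is real symmetric, so its spectrum consists of real eigenvalues. Expanding the characteristic polynomial of the displayed matrix gives
  det(λ I - A) = p(λ) = λ^2 + (5)λ + (4).
Solving p(λ) = 0 yields eigenvalues ≈ -4, -1. (A is shown rounded to 4 decimals, so these recover the underlying integer eigenvalues to within that precision.)
Verification: the trace of A = -5 equals the sum of eigenvalues -5, and det(A) ≈ 4.0000 matches the eigenvalue product 4.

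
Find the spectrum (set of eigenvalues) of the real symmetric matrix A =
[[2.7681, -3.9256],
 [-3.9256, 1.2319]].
sigma(A) ≈ {-2, 6}

A is real symmetric, so its spectrum consists of real eigenvalues. Expanding the characteristic polynomial of the displayed matrix gives
  det(λ I - A) = p(λ) = λ^2 + (-4)λ + (-12).
Solving p(λ) = 0 yields eigenvalues ≈ -2, 6. (A is shown rounded to 4 decimals, so these recover the underlying integer eigenvalues to within that precision.)
Verification: the trace of A = 4 equals the sum of eigenvalues 4, and det(A) ≈ -12.0003 matches the eigenvalue product -12.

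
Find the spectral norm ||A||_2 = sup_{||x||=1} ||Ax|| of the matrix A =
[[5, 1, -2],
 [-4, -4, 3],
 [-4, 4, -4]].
||A||_2 ≈ 8.1885 (= sqrt(largest eigenvalue of A^T A))

||A||_2 = sigma_max(A) = sqrt(lambda_max(A^T A)). Form the symmetric matrix M = A^T A =
[[57, 5, -6],
 [5, 33, -30],
 [-6, -30, 29]].
Its characteristic polynomial (trace, sum of principal 2x2 minors, determinant of M give the coefficients) is
  p(λ) = det(λ I - M) = λ^3 - 119λ^2 + 3530λ - 3136.
No integer candidate from the rational root theorem (±divisors of 3136) is a root, so the roots are irrational. The cubic discriminant is Δ = 2818842372 > 0, so there are three distinct real roots. p(0) = -3136 and p(1) = 276 have opposite signs, so a root lies in (0, 1); Newton's method refines it to λ ≈ 0.9165. p(51) = 26 and p(52) = -744 have opposite signs, so a root lies in (51, 52); Newton's method refines it to λ ≈ 51.0323. p(67) = -54 and p(68) = 1080 have opposite signs, so a root lies in (67, 68); Newton's method refines it to λ ≈ 67.0512. Check (Vieta): the three roots sum to 119, matching tr M = 119.
So the eigenvalues of A^T A are ≈ 0.9165, 51.0323, 67.0512 (all ≥ 0, as they must be for A^T A). The largest is λ_max ≈ 67.0512, hence ||A||_2 = sqrt(λ_max) ≈ 8.1885.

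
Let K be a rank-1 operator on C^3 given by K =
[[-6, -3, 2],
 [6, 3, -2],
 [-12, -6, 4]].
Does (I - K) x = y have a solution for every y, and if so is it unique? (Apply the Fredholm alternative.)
(I - K) is singular (det(I - K) = 0, i.e. 1 ∈ sigma(K)). (I - K) x = y is solvable iff y ⊥ ker((I - K)^*) = span{(-6, -3, 2)}, i.e. iff -6y_1 - 3y_2 + 2y_3 = 0. When solvable, the solutions are x = y + c·(1, -1, 2), c arbitrary (ker(I - K) = span{(1, -1, 2)}, dimension 1).

K has rank 1, so it is an outer product K = u v^T: every row of K is a multiple of one row vector. Reading off the entries, u = (1, -1, 2) and v = (-6, -3, 2) (row i of K equals u_i·v^T). A rank-one matrix u v^T satisfies K u = u (v·u) and kills the (2)-dimensional subspace v^⊥, so its characteristic polynomial is lambda^2 (lambda - v·u) with v·u = tr K = 1. Hence the eigenvalues of I - K are 1 (multiplicity 2) and 1 - (1) = 0, so det(I - K) = 0. (Direct check: I - K =
[[7, 3, -2],
 [-6, -2, 2],
 [12, 6, -3]]
has determinant 0.) So 1 is an eigenvalue of K and (I - K) is not invertible. The finite-dimensional Fredholm alternative says: either (I - K) is invertible, or ker(I - K) ≠ {0} and then range(I - K) = ker((I - K)^*)^⊥, with dim ker(I - K) = dim ker((I - K)^*). We are in the second case, so we need both kernels. Kernel of I - K: (I - K) u = u - u (v·u) = u - u = 0, so ker(I - K) = span{u} = span{(1, -1, 2)} (it is exactly 1-dimensional because rank(I - K) = 2). Kernel of the adjoint: K is real, so (I - K)^* = I - K^T = I - v u^T, and (I - v u^T) v = v - v (u·v) = 0; hence ker((I - K)^*) = span{v} = span{(-6, -3, 2)}. Therefore (I - K) x = y is solvable iff <y, v> = 0, i.e. iff -6y_1 - 3y_2 + 2y_3 = 0. When this holds, K y = u (v·y) = 0, so (I - K) y = y and x = y is a particular solution; the full solution set is the line x = y + c·u = y + c·(1, -1, 2), c ∈ C.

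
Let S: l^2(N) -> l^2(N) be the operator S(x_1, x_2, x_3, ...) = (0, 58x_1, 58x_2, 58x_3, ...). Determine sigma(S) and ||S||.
sigma(S) = closed disk {z in C : |z| ≤ 58}; ||S|| = 58

Note S = 58·U where U is the unit right shift (U x)_k = x_{k-1} (with x_0 := 0); so ||S|| = 58||U|| and sigma(S) = 58·sigma(U). ||S x||^2 = sum_{k≥1} |58x_k|^2 = 3364||x||^2, so ||S|| = 58 and sigma(S) ⊂ {|z| ≤ 58}. For any |lambda| < 58, the equation (S - lambda I) x = 0 forces x_1 = 0, then 58x_k = lambda x_{k+1} ⇒ x = 0, so S has no eigenvalues. But (S - lambda I) is not surjective for |lambda| < 58: solving (S - lambda I) x = e_1 would require x_n proportional to (lambda/58)^(-n), which is not in l^2. So every |lambda| < 58 lies in the residual spectrum. The boundary |lambda| = 58 is in the approximate point spectrum (the spectrum is closed). Hence sigma(S) is the closed disk of radius 58.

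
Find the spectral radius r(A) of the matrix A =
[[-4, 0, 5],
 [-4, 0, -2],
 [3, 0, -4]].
r(A) = (8 + sqrt(60))/2 ≈ 7.873

The eigenvalues of A are the roots of its characteristic polynomial. With M = A (coefficients from the trace, the sum of principal 2x2 minors, and det A):
  p(λ) = det(λ I - M) = λ^3 + 8λ^2 + λ.
The constant term is 0, so λ = 0 is a root. Dividing out λ leaves p(λ) = λ(λ^2 + 8λ + 1). For λ^2 + 8λ + 1 the discriminant is 60. It is nonnegative but not a perfect square, so the roots are real and irrational: λ = (-8 ± sqrt(60))/2 ≈ -0.127, -7.873.
Thus the eigenvalues (to 4 decimals) are -0.127 (modulus 0.127); -7.873 (modulus 7.873); 0 (modulus 0). The spectral radius is the largest modulus: r(A) = (8 + sqrt(60))/2 ≈ 7.873. (Cross-check: r(A) ≤ ||A||_2 ≈ 8.1904; equality holds whenever A is normal, though it can also hold for some non-normal A.)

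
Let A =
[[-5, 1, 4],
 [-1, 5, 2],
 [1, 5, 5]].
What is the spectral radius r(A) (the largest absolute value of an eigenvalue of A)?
r(A) ≈ 8.0533

The eigenvalues of A are the roots of its characteristic polynomial. With M = A (coefficients from the trace, the sum of principal 2x2 minors, and det A):
  p(λ) = det(λ I - M) = λ^3 - 5λ^2 - 38λ + 108.
No integer candidate from the rational root theorem (±divisors of 108) is a root, so the roots are irrational. The cubic discriminant is Δ = 364020 > 0, so there are three distinct real roots. p(-6) = -60 and p(-5) = 48 have opposite signs, so a root lies in (-6, -5); Newton's method refines it to λ ≈ -5.4942. p(2) = 20 and p(3) = -24 have opposite signs, so a root lies in (2, 3); Newton's method refines it to λ ≈ 2.4409. p(8) = -4 and p(9) = 90 have opposite signs, so a root lies in (8, 9); Newton's method refines it to λ ≈ 8.0533. Check (Vieta): the three roots sum to 5, matching tr M = 5.
Thus the eigenvalues (to 4 decimals) are -5.4942 (modulus 5.4942); 2.4409 (modulus 2.4409); 8.0533 (modulus 8.0533). The spectral radius is the largest modulus: r(A) ≈ 8.0533. (Cross-check: r(A) ≤ ||A||_2 ≈ 9.5291; equality holds whenever A is normal, though it can also hold for some non-normal A.)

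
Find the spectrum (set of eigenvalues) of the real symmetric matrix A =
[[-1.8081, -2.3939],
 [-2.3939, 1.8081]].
sigma(A) ≈ {-3, 3}

A is real symmetric, so its spectrum consists of real eigenvalues. Expanding the characteristic polynomial of the displayed matrix gives
  det(λ I - A) = p(λ) = λ^2 + (0)λ + (-9).
Solving p(λ) = 0 yields eigenvalues ≈ -3, 3. (A is shown rounded to 4 decimals, so these recover the underlying integer eigenvalues to within that precision.)
Verification: the trace of A = 0 equals the sum of eigenvalues 0, and det(A) ≈ -9.0000 matches the eigenvalue product -9.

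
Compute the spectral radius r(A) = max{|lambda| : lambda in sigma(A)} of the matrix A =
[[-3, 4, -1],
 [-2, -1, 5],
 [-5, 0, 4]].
r(A) ≈ 4.5937

The eigenvalues of A are the roots of its characteristic polynomial. With M = A (coefficients from the trace, the sum of principal 2x2 minors, and det A):
  p(λ) = det(λ I - M) = λ^3 - 10λ + 51.
No integer candidate from the rational root theorem (±divisors of 51) is a root, so the roots are irrational. The cubic discriminant is Δ = -66227 < 0, so there is one real root and a complex-conjugate pair. p(-5) = -24 and p(-4) = 27 have opposite signs, so a root lies in (-5, -4); Newton's method refines it to λ ≈ -4.5937. Dividing out (λ - (-4.5937)) leaves approximately λ^2 - 4.5937λ + 11.1021. For λ^2 - 4.5937λ + 11.1021 the discriminant is -23.3064. It is negative, so the remaining roots are the complex-conjugate pair λ ≈ 2.2969 ± 2.4138i. Their product equals the constant term, so |λ|^2 ≈ 11.1021 and |λ| ≈ 3.332.
Thus the eigenvalues (to 4 decimals) are -4.5937 (modulus 4.5937); 2.2969 ± 2.4138i (modulus 3.332). The spectral radius is the largest modulus: r(A) ≈ 4.5937. (Cross-check: r(A) ≤ ||A||_2 ≈ 8.1899; equality holds whenever A is normal, though it can also hold for some non-normal A.)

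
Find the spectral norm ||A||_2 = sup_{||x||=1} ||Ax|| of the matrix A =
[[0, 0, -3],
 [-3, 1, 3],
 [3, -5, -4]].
||A||_2 ≈ 8.2761 (= sqrt(largest eigenvalue of A^T A))

||A||_2 = sigma_max(A) = sqrt(lambda_max(A^T A)). Form the symmetric matrix M = A^T A =
[[18, -18, -21],
 [-18, 26, 23],
 [-21, 23, 34]].
Its characteristic polynomial (trace, sum of principal 2x2 minors, determinant of M give the coefficients) is
  p(λ) = det(λ I - M) = λ^3 - 78λ^2 + 670λ - 1296.
No integer candidate from the rational root theorem (±divisors of 1296) is a root, so the roots are irrational. The cubic discriminant is Δ = 241749680 > 0, so there are three distinct real roots. p(2) = -260 and p(3) = 39 have opposite signs, so a root lies in (2, 3); Newton's method refines it to λ ≈ 2.8377. p(6) = 132 and p(7) = -85 have opposite signs, so a root lies in (6, 7); Newton's method refines it to λ ≈ 6.6679. p(68) = -1976 and p(69) = 2085 have opposite signs, so a root lies in (68, 69); Newton's method refines it to λ ≈ 68.4944. Check (Vieta): the three roots sum to 78, matching tr M = 78.
So the eigenvalues of A^T A are ≈ 2.8377, 6.6679, 68.4944 (all ≥ 0, as they must be for A^T A). The largest is λ_max ≈ 68.4944, hence ||A||_2 = sqrt(λ_max) ≈ 8.2761.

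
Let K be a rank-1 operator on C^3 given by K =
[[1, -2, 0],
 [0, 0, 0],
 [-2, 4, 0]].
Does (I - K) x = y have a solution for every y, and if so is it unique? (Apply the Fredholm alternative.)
(I - K) is singular (det(I - K) = 0, i.e. 1 ∈ sigma(K)). (I - K) x = y is solvable iff y ⊥ ker((I - K)^*) = span{(1, -2, 0)}, i.e. iff y_1 - 2y_2 = 0. When solvable, the solutions are x = y + c·(1, 0, -2), c arbitrary (ker(I - K) = span{(1, 0, -2)}, dimension 1).

K has rank 1, so it is an outer product K = u v^T: every row of K is a multiple of one row vector. Reading off the entries, u = (1, 0, -2) and v = (1, -2, 0) (row i of K equals u_i·v^T). A rank-one matrix u v^T satisfies K u = u (v·u) and kills the (2)-dimensional subspace v^⊥, so its characteristic polynomial is lambda^2 (lambda - v·u) with v·u = tr K = 1. Hence the eigenvalues of I - K are 1 (multiplicity 2) and 1 - (1) = 0, so det(I - K) = 0. (Direct check: I - K =
[[0, 2, 0],
 [0, 1, 0],
 [2, -4, 1]]
has determinant 0.) So 1 is an eigenvalue of K and (I - K) is not invertible. The finite-dimensional Fredholm alternative says: either (I - K) is invertible, or ker(I - K) ≠ {0} and then range(I - K) = ker((I - K)^*)^⊥, with dim ker(I - K) = dim ker((I - K)^*). We are in the second case, so we need both kernels. Kernel of I - K: (I - K) u = u - u (v·u) = u - u = 0, so ker(I - K) = span{u} = span{(1, 0, -2)} (it is exactly 1-dimensional because rank(I - K) = 2). Kernel of the adjoint: K is real, so (I - K)^* = I - K^T = I - v u^T, and (I - v u^T) v = v - v (u·v) = 0; hence ker((I - K)^*) = span{v} = span{(1, -2, 0)}. Therefore (I - K) x = y is solvable iff <y, v> = 0, i.e. iff y_1 - 2y_2 = 0. When this holds, K y = u (v·y) = 0, so (I - K) y = y and x = y is a particular solution; the full solution set is the line x = y + c·u = y + c·(1, 0, -2), c ∈ C.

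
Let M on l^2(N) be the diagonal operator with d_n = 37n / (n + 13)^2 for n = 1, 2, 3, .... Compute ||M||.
||M|| = 37/52 (attained at n = 13)

For M diagonal, ||M|| = sup_n |d_n|. Treat f(x) = 37x / (x + 13)^2 for real x > 0. By the quotient rule, f'(x) = 37(13 - x)/(x + 13)^3, which is positive for x < 13 and negative for x > 13. So f has a unique maximum at x = 13, and since 13 is a positive integer, the supremum over n ≥ 1 is attained at n = 13: d_13 = 37·13/(13 + 13)^2 = 37·13/676 = 37/52. Hence ||M|| = 37/52.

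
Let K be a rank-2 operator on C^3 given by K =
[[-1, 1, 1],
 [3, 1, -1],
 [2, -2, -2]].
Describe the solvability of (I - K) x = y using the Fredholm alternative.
(I - K) is invertible (det(I - K) = -5 ≠ 0), so for every y in C^3 the equation (I - K) x = y has a unique solution.

K has rank 2 and factors as K = U V^T = u1 v1^T + u2 v2^T with u1 = (1, -1, -2), v1 = (0, 2, 1), u2 = (-1, 3, 2), v2 = (1, 1, 0) (multiplying out reproduces the displayed K). The nonzero eigenvalues of U V^T coincide with those of the 2 x 2 matrix G = V^T U = [[v1·u1, v1·u2], [v2·u1, v2·u2]] = [[-4, 8], [0, 2]], and by the Sylvester determinant identity det(I_3 - U V^T) = det(I_2 - V^T U) = det([[5, -8], [0, -1]]) = (5)(-1) - (-8)(0) = -5. (Direct check: I - K =
[[2, -1, -1],
 [-3, 0, 1],
 [-2, 2, 3]]
has determinant -5.) The finite-dimensional Fredholm alternative says: either (I - K) is invertible, or ker(I - K) ≠ {0} and then range(I - K) = ker((I - K)^*)^⊥, with dim ker(I - K) = dim ker((I - K)^*). Since det(I - K) ≠ 0, 1 is not an eigenvalue of K and ker(I - K) = {0}, so we are in the first case: for every y there is a unique x = (I - K)^(-1) y. (Explicitly, by the Woodbury identity, (I - U V^T)^(-1) = I + U (I_2 - G)^(-1) V^T.)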